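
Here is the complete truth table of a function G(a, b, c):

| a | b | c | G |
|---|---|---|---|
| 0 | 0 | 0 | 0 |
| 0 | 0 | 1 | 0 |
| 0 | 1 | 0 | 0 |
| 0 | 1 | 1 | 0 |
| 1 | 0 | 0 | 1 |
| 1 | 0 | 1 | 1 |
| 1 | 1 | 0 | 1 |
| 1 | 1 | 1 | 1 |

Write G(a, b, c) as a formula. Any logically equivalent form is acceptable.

The output simply equals a.

G(a, b, c) = a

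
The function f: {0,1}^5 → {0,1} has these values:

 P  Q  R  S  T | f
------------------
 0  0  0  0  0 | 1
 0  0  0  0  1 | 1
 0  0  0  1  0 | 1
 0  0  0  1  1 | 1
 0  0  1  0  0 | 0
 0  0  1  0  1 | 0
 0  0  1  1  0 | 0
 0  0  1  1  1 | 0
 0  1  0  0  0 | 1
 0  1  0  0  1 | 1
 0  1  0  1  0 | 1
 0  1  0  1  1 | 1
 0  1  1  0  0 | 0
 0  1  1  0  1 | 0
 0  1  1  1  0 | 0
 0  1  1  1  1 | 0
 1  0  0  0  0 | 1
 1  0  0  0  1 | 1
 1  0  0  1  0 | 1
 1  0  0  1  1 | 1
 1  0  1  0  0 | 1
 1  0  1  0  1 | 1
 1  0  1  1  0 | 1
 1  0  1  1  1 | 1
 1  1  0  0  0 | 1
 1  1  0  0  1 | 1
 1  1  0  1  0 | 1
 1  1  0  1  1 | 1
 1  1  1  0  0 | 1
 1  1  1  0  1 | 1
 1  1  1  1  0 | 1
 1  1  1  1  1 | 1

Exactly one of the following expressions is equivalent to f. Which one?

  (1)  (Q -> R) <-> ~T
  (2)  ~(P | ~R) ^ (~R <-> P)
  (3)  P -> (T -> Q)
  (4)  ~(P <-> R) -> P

4

(1): at (0,0,0,0,1) it gives 0, but f = 1 — eliminated.
(2): at (0,0,0,0,0) it gives 0, but f = 1 — eliminated.
(3): at (0,0,1,0,0) it gives 1, but f = 0 — eliminated.
(4) is the remaining candidate, and it agrees with f on all 32 inputs.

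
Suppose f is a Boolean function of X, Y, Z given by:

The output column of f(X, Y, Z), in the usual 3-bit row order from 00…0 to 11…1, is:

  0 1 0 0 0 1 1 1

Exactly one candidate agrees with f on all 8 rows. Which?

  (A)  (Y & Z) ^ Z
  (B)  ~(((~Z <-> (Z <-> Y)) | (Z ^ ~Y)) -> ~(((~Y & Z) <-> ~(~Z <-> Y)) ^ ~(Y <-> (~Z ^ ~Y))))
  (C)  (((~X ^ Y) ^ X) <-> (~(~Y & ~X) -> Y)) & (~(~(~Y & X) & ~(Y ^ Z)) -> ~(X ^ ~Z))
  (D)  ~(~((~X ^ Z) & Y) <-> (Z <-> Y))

D

(A) fails at (1,1,0): the formula yields 0, f is 1.
(B) fails at (0,1,1): the formula yields 1, f is 0.
(C) fails at (0,0,0): the formula yields 1, f is 0.
(D) is the remaining candidate, and it agrees with f on all 8 inputs.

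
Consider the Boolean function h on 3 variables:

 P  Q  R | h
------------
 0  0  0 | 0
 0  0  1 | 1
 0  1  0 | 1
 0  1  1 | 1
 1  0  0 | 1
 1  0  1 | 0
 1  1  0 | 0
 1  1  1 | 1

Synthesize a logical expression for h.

The 0-rows are (0,0,0), (1,0,1), (1,1,0). Take each as a conjunction (¬P·¬Q·¬R, P·¬Q·R, P·Q·¬R), form their disjunction, and complement — that gives a formula that is 1 everywhere h is.

h(P, Q, R) = ¬((((¬P ∧ ¬Q) ∧ ¬R) ∨ ((P ∧ ¬Q) ∧ R)) ∨ ((P ∧ Q) ∧ ¬R))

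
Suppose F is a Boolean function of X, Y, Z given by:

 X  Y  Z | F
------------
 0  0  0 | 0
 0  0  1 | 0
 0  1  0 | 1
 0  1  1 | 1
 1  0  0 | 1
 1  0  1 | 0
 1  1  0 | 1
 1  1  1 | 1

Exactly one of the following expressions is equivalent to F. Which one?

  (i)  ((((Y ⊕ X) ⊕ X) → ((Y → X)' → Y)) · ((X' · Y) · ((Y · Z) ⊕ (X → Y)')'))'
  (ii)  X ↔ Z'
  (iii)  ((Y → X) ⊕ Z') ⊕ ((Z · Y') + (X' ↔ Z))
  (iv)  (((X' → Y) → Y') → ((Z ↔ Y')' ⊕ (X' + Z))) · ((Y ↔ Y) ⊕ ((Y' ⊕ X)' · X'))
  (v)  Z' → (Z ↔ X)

iii

(i) fails at (0,0,0): the formula yields 1, F is 0.
(ii) fails at (0,0,1): the formula yields 1, F is 0.
(iv) fails at (0,0,1): the formula yields 1, F is 0.
(v) fails at (0,0,0): the formula yields 1, F is 0.
That leaves (iii). Evaluating it on every row reproduces the table of F exactly.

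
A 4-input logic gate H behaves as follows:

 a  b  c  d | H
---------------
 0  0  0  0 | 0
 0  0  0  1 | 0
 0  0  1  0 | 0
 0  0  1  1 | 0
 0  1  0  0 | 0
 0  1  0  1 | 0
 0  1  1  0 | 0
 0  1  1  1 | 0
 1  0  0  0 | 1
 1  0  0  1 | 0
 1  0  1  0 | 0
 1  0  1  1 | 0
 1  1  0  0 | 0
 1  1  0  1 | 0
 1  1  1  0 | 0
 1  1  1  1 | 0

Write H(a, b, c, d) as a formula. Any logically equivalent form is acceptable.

H(a, b, c, d) = ((a · b') · c') · d'

Only row (1,0,0,0) gives 1. That row's minterm a·¬b·¬c·¬d is H directly.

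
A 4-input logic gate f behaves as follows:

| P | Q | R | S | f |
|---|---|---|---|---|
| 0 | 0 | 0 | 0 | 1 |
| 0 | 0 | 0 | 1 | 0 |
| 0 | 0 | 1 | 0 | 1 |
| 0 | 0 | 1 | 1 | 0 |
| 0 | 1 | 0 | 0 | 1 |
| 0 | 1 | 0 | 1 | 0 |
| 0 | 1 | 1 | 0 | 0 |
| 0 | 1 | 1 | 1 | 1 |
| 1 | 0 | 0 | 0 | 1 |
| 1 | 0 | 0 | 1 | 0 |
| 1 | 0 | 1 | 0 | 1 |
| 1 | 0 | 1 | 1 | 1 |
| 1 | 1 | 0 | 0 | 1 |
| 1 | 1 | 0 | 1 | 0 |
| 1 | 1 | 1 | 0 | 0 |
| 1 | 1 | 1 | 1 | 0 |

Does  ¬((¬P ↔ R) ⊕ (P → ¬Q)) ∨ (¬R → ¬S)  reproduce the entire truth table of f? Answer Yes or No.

Check the formula against f row by row:
  P=0, Q=0, R=0, S=0: formula gives 1, f = 1 ✓
  P=0, Q=0, R=0, S=1: formula gives 0, f = 0 ✓
  P=0, Q=0, R=1, S=0: formula gives 1, f = 1 ✓
  P=0, Q=0, R=1, S=1: formula gives 1, but f = 0 ✗
A single disagreement suffices: at (0,0,1,1) they differ, so the formula does not compute f.

No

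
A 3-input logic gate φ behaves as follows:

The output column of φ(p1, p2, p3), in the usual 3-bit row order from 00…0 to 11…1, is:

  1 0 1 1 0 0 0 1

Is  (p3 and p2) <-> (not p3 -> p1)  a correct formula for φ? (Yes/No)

Evaluate (p3 and p2) <-> (not p3 -> p1) on each row and compare to φ:
  p1=0, p2=0, p3=0: formula gives 1, φ = 1 ✓
  p1=0, p2=0, p3=1: formula gives 0, φ = 0 ✓
  p1=0, p2=1, p3=0: formula gives 1, φ = 1 ✓
  p1=0, p2=1, p3=1: formula gives 1, φ = 1 ✓
  p1=1, p2=0, p3=0: formula gives 0, φ = 0 ✓
  …and likewise for the remaining 3 rows.
All 8 rows match — the expression computes φ exactly.

Yes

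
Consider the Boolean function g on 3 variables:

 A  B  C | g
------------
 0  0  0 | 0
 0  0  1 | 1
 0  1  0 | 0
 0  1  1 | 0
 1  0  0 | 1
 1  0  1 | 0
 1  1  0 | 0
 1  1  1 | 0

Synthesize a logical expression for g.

g(A, B, C) = ((~A & ~B) & C) | ((A & ~B) & ~C)

g=1 on 2 inputs: (0,0,1), (1,0,0). Reading each as a conjunction of literals (¬A·¬B·C, A·¬B·¬C) and taking the OR gives the canonical DNF.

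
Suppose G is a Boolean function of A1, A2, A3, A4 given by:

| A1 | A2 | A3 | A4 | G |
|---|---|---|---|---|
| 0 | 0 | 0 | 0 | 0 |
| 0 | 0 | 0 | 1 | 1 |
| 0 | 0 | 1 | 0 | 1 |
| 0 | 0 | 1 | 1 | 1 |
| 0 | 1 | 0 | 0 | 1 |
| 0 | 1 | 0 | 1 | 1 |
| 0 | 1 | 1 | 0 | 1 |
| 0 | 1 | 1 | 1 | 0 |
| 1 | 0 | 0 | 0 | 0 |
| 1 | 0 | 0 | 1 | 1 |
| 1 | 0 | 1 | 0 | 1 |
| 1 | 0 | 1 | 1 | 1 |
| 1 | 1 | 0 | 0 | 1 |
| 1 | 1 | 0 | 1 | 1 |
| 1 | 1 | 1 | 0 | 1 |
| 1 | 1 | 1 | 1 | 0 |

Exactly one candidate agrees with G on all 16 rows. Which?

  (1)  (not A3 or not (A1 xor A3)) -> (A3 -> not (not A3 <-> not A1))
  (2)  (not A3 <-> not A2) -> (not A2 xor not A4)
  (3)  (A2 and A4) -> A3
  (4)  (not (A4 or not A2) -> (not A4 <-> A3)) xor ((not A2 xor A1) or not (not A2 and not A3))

2

(1) fails at (0,0,0,0): the formula yields 1, G is 0.
(3) fails at (0,0,0,0): the formula yields 1, G is 0.
(4) fails at (0,0,0,1): the formula yields 0, G is 1.
That leaves (2). Evaluating it on every row reproduces the table of G exactly.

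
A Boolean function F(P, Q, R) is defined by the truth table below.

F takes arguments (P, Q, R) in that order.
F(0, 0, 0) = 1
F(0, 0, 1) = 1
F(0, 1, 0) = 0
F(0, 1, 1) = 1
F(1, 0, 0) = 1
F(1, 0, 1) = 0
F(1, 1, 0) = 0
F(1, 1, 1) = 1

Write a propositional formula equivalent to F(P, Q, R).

There are just 3 zero rows: (0,1,0), (1,0,1), (1,1,0). Their minterms are ¬P·Q·¬R, P·¬Q·R, P·Q·¬R; the OR of those covers precisely the 0-outputs, and negating it yields F.

F(P, Q, R) = ¬((((¬P ∧ Q) ∧ ¬R) ∨ ((P ∧ ¬Q) ∧ R)) ∨ ((P ∧ Q) ∧ ¬R))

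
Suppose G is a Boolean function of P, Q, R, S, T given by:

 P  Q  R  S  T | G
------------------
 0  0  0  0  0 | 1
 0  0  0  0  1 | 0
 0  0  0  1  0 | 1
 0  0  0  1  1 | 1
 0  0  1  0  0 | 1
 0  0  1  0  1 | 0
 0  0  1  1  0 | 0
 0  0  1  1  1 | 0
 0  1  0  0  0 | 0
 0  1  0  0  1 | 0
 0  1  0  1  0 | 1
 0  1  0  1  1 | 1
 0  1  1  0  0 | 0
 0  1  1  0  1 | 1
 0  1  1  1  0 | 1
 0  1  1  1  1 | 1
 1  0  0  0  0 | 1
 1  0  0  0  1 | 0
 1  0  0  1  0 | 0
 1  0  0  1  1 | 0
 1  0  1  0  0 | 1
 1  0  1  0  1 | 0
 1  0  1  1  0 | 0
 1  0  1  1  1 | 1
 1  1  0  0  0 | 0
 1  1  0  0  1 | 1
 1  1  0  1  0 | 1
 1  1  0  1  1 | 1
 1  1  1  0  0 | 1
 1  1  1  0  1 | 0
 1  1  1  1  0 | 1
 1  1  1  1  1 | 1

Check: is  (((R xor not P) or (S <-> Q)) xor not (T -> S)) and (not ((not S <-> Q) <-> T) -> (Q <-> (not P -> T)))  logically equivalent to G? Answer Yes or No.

Evaluate (((R xor not P) or (S <-> Q)) xor not (T -> S)) and (not ((not S <-> Q) <-> T) -> (Q <-> (not P -> T))) on each row and compare to G:
  P=0, Q=0, R=0, S=0, T=0: formula gives 1, G = 1 ✓
  P=0, Q=0, R=0, S=0, T=1: formula gives 0, G = 0 ✓
  P=0, Q=0, R=0, S=1, T=0: formula gives 1, G = 1 ✓
  P=0, Q=0, R=0, S=1, T=1: formula gives 1, G = 1 ✓
  … (the remaining 28 rows also agree.)
Every row agrees, so the formula is equivalent.

Yes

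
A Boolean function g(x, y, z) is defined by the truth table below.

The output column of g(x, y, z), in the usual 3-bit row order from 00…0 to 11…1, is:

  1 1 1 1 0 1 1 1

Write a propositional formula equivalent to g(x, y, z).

g is 0 on exactly one input, (1,0,0), whose minterm is x·¬y·¬z. So g is the negation of that single conjunction.

g(x, y, z) = NOT ((x AND NOT y) AND NOT z)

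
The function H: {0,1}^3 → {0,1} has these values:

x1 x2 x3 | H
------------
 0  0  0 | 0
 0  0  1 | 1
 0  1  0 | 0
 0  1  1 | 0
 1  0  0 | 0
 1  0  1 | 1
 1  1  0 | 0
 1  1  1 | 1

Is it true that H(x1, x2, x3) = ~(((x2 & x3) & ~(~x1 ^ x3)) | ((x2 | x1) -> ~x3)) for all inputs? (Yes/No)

Evaluate ~(((x2 & x3) & ~(~x1 ^ x3)) | ((x2 | x1) -> ~x3)) on each row and compare to H:
  x1=0, x2=0, x3=0: formula gives 0, H = 0 ✓
  x1=0, x2=0, x3=1: formula gives 0, but H = 1 ✗
A single disagreement suffices: at (0,0,1) they differ, so the formula does not compute H.

No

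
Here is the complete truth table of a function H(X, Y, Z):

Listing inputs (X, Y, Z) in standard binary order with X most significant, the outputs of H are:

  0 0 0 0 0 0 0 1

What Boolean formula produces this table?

H(X, Y, Z) = (X and Y) and Z

The output is 1 only when every input is 1 — the AND of all inputs.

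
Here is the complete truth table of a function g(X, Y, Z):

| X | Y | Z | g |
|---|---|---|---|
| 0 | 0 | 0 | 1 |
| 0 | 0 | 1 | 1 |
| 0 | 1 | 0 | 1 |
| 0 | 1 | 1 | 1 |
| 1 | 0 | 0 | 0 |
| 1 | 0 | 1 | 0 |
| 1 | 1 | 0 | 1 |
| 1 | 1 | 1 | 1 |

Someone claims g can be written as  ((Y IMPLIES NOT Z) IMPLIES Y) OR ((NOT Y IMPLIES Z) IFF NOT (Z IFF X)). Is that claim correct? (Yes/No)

Yes

Evaluate ((Y IMPLIES NOT Z) IMPLIES Y) OR ((NOT Y IMPLIES Z) IFF NOT (Z IFF X)) on each row and compare to g:
  X=0, Y=0, Z=0: formula gives 1, g = 1 ✓
  X=0, Y=0, Z=1: formula gives 1, g = 1 ✓
  X=0, Y=1, Z=0: formula gives 1, g = 1 ✓
  X=0, Y=1, Z=1: formula gives 1, g = 1 ✓
  X=1, Y=0, Z=0: formula gives 0, g = 0 ✓
  … (the remaining 3 rows also agree.)
Every row agrees, so the formula is equivalent.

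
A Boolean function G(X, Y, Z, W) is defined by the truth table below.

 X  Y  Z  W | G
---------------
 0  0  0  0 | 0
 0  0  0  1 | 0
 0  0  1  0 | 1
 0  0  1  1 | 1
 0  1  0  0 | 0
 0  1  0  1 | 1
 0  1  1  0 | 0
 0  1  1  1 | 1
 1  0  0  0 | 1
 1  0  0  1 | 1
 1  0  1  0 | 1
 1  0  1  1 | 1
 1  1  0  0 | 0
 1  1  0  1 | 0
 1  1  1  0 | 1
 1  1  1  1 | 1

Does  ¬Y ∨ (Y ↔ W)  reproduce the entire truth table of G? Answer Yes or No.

No

Check the formula against G row by row:
  X=0, Y=0, Z=0, W=0: formula gives 1, but G = 0 ✗
Row (0,0,0,0) is a counterexample, so the formula is not equivalent to G.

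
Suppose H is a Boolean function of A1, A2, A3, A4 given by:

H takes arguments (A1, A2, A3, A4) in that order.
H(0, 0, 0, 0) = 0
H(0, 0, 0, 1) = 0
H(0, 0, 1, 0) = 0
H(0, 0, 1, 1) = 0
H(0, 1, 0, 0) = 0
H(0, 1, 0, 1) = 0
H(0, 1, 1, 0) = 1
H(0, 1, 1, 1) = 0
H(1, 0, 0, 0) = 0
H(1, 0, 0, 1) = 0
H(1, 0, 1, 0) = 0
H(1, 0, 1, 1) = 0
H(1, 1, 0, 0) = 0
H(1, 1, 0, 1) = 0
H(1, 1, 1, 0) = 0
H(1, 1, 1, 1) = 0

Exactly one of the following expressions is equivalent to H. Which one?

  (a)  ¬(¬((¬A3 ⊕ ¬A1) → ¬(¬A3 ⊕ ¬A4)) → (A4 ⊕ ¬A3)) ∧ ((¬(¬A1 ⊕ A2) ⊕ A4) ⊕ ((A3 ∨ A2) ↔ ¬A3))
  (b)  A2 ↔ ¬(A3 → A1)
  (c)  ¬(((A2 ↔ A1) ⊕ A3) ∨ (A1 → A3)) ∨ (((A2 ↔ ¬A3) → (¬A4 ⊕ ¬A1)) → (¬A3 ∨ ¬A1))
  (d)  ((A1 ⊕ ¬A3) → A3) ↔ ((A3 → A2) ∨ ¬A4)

a

(b) fails at (0,0,0,0): the formula yields 1, H is 0.
(c) fails at (0,0,0,0): the formula yields 1, H is 0.
(d) fails at (0,0,1,0): the formula yields 1, H is 0.
(a) is the remaining candidate, and it agrees with H on all 16 inputs.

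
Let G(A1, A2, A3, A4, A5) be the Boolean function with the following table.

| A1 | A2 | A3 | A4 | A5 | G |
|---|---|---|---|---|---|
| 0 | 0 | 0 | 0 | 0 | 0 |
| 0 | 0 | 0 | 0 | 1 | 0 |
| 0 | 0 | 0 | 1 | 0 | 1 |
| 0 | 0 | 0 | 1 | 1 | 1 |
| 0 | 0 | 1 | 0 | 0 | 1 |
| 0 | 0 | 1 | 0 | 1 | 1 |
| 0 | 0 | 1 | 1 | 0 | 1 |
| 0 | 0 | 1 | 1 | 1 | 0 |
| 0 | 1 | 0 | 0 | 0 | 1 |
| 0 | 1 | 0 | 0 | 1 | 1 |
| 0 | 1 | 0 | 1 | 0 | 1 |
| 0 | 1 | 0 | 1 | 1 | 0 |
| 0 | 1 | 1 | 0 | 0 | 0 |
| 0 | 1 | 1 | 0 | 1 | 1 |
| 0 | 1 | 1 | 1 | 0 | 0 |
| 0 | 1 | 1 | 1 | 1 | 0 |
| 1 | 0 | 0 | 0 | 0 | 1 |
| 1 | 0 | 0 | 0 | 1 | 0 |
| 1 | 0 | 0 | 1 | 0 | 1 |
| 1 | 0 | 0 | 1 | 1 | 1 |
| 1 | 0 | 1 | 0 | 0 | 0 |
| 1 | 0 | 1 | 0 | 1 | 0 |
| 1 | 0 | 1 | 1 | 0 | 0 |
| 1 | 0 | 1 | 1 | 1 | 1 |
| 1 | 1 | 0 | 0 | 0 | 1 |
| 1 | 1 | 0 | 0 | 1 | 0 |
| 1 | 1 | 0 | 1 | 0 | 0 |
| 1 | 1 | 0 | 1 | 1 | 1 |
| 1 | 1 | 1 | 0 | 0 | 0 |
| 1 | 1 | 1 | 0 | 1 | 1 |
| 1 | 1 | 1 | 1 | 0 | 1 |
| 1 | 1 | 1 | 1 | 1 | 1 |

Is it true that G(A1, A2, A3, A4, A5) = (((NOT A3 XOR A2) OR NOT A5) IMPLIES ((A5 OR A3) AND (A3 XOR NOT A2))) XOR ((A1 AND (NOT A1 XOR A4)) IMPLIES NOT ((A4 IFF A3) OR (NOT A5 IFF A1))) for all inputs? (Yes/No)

Check the formula against G row by row:
  A1=0, A2=0, A3=0, A4=0, A5=0: formula gives 1, but G = 0 ✗
Row (0,0,0,0,0) is a counterexample, so the formula is not equivalent to G.

No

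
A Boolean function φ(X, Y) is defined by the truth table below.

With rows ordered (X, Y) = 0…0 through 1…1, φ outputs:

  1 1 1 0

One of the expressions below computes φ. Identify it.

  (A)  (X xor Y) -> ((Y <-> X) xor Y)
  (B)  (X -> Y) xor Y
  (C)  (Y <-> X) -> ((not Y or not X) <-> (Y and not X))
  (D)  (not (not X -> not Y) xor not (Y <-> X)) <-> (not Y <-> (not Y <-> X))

(A) disagrees with φ on (1,0) (formula → 0, table → 1); rule it out.
(B) disagrees with φ on (0,1) (formula → 0, table → 1); rule it out.
(C) disagrees with φ on (0,0) (formula → 0, table → 1); rule it out.
(D) is the remaining candidate, and it agrees with φ on all 4 inputs.

D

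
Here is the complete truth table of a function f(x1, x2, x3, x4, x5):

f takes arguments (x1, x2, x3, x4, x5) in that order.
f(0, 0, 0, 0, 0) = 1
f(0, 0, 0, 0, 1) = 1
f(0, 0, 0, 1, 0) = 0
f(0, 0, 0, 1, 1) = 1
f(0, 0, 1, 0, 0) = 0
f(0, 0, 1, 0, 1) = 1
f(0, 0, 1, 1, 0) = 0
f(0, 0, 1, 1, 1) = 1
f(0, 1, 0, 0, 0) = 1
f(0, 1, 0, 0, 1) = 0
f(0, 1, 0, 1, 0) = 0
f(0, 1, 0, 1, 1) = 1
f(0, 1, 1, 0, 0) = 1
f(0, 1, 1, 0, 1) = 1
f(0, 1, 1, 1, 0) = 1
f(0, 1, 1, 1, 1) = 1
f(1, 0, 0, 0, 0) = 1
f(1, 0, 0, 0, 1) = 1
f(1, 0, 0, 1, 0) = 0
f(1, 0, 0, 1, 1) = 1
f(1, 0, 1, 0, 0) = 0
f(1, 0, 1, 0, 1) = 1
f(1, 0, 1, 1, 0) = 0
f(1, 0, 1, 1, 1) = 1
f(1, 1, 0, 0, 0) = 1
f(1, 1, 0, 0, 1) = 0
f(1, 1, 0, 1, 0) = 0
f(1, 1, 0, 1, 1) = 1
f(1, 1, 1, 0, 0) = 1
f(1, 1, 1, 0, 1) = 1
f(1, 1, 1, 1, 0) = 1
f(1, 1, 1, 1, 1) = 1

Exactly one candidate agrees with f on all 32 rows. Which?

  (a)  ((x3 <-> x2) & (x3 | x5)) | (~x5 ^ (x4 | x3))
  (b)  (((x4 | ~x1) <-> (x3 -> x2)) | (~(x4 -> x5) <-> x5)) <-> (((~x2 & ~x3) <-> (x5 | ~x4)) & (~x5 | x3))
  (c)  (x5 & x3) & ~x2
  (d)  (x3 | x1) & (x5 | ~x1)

a

(b) fails at (0,0,0,0,1): the formula yields 0, f is 1.
(c) fails at (0,0,0,0,0): the formula yields 0, f is 1.
(d) fails at (0,0,0,0,0): the formula yields 0, f is 1.
(a) is the remaining candidate, and it agrees with f on all 32 inputs.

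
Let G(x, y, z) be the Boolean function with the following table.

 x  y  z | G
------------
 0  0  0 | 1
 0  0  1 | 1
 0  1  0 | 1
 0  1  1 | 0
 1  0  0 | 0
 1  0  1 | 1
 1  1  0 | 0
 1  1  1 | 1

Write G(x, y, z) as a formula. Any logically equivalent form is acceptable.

G(x, y, z) = ¬((((¬x ∧ y) ∧ z) ∨ ((x ∧ ¬y) ∧ ¬z)) ∨ ((x ∧ y) ∧ ¬z))

There are just 3 zero rows: (0,1,1), (1,0,0), (1,1,0). Their minterms are ¬x·y·z, x·¬y·¬z, x·y·¬z; the OR of those covers precisely the 0-outputs, and negating it yields G.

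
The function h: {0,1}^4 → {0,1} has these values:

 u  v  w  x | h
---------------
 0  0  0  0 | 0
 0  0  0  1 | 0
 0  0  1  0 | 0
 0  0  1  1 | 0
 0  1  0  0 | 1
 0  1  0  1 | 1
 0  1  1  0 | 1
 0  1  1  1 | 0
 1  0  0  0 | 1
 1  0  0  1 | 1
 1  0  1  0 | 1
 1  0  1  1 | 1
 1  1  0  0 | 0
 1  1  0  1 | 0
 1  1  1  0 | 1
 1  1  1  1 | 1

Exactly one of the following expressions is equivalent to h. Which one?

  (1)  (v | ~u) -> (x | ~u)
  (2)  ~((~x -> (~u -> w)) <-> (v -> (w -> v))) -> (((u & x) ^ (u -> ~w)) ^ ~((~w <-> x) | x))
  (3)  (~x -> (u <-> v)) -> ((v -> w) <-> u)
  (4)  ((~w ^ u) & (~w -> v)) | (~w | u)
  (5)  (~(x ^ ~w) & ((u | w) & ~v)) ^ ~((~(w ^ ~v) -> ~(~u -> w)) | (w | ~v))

(1) fails at (0,0,0,0): the formula yields 1, h is 0.
(2) fails at (0,0,0,1): the formula yields 1, h is 0.
(4) fails at (0,0,0,0): the formula yields 1, h is 0.
(5) fails at (0,0,1,0): the formula yields 1, h is 0.
(3) is the remaining candidate, and it agrees with h on all 16 inputs.

3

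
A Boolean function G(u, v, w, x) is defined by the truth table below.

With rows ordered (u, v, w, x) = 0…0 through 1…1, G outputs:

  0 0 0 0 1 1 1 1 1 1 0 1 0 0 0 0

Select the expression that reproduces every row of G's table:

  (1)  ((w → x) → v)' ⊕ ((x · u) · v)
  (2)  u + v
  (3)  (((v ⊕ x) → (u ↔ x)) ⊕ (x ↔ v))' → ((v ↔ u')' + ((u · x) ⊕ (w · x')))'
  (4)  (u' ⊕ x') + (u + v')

(1) disagrees with G on (0,0,0,0) (formula → 1, table → 0); rule it out.
(2) disagrees with G on (1,0,1,0) (formula → 1, table → 0); rule it out.
(4) disagrees with G on (0,0,0,0) (formula → 1, table → 0); rule it out.
Only (3) survives; checking it on all 16 rows confirms it matches G.

3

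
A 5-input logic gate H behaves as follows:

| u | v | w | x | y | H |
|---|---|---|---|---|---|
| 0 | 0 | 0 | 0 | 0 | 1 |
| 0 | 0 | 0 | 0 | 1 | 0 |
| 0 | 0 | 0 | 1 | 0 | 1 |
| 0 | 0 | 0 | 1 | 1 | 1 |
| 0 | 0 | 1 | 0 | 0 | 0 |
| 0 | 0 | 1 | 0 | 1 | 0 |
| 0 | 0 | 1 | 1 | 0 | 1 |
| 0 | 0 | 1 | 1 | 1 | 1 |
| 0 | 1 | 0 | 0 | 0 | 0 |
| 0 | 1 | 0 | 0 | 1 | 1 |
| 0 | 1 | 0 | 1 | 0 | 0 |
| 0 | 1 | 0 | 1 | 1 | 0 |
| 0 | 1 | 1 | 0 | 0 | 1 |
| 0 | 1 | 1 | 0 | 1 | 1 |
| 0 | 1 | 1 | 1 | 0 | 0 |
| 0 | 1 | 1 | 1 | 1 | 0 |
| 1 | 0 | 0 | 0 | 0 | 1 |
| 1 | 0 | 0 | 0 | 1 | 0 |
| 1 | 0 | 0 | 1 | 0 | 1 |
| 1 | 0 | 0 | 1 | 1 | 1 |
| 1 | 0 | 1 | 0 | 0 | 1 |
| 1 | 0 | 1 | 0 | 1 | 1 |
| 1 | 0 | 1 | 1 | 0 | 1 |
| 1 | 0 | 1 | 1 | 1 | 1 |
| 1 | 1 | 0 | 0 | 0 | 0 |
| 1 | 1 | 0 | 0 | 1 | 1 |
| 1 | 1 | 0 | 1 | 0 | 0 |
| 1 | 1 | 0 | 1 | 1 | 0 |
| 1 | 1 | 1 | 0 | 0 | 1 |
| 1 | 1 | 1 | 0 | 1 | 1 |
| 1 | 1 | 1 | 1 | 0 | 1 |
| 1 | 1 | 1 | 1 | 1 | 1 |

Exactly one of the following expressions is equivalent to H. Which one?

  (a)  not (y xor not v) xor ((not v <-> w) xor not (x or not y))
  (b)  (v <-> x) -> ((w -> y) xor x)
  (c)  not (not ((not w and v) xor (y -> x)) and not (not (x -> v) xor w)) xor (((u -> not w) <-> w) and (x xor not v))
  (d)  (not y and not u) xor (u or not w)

(a) disagrees with H on (0,0,0,0,0) (formula → 0, table → 1); rule it out.
(b) disagrees with H on (0,0,0,0,1) (formula → 1, table → 0); rule it out.
(d) disagrees with H on (0,0,0,0,0) (formula → 0, table → 1); rule it out.
That leaves (c). Evaluating it on every row reproduces the table of H exactly.

c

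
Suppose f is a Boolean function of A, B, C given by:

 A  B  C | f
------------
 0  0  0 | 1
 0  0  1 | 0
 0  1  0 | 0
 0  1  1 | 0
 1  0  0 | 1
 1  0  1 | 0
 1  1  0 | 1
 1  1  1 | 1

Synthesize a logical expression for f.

f(A, B, C) = ((((¬A ∧ ¬B) ∧ ¬C) ∨ ((A ∧ ¬B) ∧ ¬C)) ∨ ((A ∧ B) ∧ ¬C)) ∨ ((A ∧ B) ∧ C)

f=1 on 4 inputs: (0,0,0), (1,0,0), (1,1,0), (1,1,1). Reading each as a conjunction of literals (¬A·¬B·¬C, A·¬B·¬C, A·B·¬C, A·B·C) and taking the OR gives the canonical DNF.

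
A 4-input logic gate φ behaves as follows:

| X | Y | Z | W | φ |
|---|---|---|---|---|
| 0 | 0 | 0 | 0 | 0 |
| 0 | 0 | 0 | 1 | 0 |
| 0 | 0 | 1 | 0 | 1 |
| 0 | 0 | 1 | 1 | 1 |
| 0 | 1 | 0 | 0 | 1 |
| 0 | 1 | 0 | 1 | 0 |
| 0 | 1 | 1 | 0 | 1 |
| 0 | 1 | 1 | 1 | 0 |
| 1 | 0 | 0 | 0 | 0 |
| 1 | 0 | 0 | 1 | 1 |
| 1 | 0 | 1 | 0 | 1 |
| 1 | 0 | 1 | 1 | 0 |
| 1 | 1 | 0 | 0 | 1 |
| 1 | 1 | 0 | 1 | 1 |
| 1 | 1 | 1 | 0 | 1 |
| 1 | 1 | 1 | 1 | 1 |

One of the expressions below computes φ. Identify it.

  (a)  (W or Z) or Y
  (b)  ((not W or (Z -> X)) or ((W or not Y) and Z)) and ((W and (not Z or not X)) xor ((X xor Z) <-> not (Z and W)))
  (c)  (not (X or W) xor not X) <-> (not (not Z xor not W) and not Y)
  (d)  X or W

c

(a) disagrees with φ on (0,0,0,1) (formula → 1, table → 0); rule it out.
(b) disagrees with φ on (0,0,0,1) (formula → 1, table → 0); rule it out.
(d) disagrees with φ on (0,0,0,1) (formula → 1, table → 0); rule it out.
Only (c) survives; checking it on all 16 rows confirms it matches φ.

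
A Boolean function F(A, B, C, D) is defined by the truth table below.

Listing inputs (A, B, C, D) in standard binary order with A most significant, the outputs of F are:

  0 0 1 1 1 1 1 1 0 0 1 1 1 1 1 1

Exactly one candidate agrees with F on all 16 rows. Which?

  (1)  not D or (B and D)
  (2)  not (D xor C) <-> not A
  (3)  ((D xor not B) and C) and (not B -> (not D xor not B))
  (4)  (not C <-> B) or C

(1): at (0,0,0,0) it gives 1, but F = 0 — eliminated.
(2): at (0,0,0,0) it gives 1, but F = 0 — eliminated.
(3): at (0,0,1,0) it gives 0, but F = 1 — eliminated.
That leaves (4). Evaluating it on every row reproduces the table of F exactly.

4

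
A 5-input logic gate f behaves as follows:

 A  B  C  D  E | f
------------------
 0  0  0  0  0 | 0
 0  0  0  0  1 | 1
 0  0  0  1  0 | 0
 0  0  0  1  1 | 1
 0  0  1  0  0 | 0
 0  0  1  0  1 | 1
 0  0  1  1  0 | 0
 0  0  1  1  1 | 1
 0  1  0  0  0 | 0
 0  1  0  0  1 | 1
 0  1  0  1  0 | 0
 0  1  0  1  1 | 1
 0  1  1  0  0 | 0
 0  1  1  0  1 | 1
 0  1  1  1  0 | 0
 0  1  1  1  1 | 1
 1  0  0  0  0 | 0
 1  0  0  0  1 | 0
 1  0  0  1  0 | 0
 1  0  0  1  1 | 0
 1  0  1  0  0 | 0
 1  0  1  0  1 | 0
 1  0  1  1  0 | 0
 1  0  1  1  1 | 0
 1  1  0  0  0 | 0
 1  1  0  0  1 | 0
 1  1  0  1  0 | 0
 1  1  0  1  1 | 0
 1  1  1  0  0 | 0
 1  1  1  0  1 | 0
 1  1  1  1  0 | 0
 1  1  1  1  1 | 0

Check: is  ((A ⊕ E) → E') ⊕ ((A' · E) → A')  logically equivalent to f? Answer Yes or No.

Yes

Test each input against both f and the formula:
  A=0, B=0, C=0, D=0, E=0: formula gives 0, f = 0 ✓
  A=0, B=0, C=0, D=0, E=1: formula gives 1, f = 1 ✓
  A=0, B=0, C=0, D=1, E=0: formula gives 0, f = 0 ✓
  A=0, B=0, C=0, D=1, E=1: formula gives 1, f = 1 ✓
  …and likewise for the remaining 28 rows.
Every row agrees, so the formula is equivalent.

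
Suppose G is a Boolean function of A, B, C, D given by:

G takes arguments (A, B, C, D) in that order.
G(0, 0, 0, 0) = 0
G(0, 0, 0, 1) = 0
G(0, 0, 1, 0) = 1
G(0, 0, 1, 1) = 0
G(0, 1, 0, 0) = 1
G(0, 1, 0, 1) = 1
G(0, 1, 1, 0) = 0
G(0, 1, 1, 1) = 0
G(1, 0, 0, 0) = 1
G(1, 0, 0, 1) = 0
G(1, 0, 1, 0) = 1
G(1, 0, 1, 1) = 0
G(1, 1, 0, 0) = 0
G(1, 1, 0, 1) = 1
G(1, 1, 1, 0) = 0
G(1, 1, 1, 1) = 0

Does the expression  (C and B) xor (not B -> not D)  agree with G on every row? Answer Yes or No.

Check the formula against G row by row:
  A=0, B=0, C=0, D=0: formula gives 1, but G = 0 ✗
Since they disagree at (0,0,0,0), the expression is not a correct formula for G.

No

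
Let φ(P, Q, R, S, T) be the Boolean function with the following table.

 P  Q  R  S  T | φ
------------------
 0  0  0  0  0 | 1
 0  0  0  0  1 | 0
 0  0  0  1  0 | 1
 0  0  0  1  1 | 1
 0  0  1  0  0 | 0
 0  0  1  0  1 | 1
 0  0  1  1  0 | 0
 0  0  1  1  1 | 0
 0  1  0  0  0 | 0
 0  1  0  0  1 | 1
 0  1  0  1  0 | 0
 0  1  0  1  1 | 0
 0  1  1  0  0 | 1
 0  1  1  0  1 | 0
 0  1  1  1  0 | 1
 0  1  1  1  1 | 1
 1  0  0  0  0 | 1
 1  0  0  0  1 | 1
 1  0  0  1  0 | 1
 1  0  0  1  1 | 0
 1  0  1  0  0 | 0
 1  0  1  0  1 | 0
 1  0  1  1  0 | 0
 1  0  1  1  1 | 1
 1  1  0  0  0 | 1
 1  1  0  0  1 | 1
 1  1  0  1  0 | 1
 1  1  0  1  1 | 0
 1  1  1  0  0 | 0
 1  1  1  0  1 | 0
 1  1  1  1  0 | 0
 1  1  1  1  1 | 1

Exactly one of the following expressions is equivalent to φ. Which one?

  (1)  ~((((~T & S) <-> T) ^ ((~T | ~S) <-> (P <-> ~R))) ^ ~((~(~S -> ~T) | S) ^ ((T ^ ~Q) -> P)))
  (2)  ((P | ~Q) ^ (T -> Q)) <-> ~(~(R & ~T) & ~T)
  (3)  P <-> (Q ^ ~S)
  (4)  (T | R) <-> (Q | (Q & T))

1

(2) fails at (0,0,0,0,1): the formula yields 1, φ is 0.
(3) fails at (0,0,0,0,0): the formula yields 0, φ is 1.
(4) fails at (0,0,0,1,1): the formula yields 0, φ is 1.
Only (1) survives; checking it on all 32 rows confirms it matches φ.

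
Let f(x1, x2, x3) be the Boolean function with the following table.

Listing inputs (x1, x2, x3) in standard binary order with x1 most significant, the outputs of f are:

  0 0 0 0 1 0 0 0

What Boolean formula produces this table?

Only row (1,0,0) gives 1. That row's minterm x1·¬x2·¬x3 is f directly.

f(x1, x2, x3) = (x1 ∧ ¬x2) ∧ ¬x3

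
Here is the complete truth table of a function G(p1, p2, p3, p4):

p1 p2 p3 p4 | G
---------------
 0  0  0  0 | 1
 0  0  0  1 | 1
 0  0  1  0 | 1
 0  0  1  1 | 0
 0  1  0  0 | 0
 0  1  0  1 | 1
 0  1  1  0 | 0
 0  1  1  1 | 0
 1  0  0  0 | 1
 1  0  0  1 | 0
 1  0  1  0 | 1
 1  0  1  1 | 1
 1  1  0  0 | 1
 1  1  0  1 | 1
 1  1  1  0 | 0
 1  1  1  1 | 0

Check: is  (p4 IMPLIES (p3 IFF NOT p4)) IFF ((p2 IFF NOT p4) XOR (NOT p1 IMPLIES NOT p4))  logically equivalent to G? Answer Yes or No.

No

Test each input against both G and the formula:
  p1=0, p2=0, p3=0, p4=0: formula gives 1, G = 1 ✓
  p1=0, p2=0, p3=0, p4=1: formula gives 1, G = 1 ✓
  p1=0, p2=0, p3=1, p4=0: formula gives 1, G = 1 ✓
  p1=0, p2=0, p3=1, p4=1: formula gives 0, G = 0 ✓
  …
  p1=0, p2=1, p3=0, p4=1: formula gives 0, but G = 1 ✗
Since they disagree at (0,1,0,1), the expression is not a correct formula for G.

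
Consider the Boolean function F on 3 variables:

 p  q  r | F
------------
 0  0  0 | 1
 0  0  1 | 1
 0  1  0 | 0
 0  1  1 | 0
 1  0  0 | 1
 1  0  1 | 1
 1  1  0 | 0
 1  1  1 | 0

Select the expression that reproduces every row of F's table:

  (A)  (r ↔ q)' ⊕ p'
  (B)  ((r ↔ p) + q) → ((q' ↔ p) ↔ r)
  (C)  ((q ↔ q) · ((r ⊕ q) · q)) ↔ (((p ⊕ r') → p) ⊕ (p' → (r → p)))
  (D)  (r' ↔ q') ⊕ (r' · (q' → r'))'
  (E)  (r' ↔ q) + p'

D

(A) fails at (0,0,1): the formula yields 0, F is 1.
(B) fails at (0,1,1): the formula yields 1, F is 0.
(C) fails at (0,0,0): the formula yields 0, F is 1.
(E) fails at (0,1,0): the formula yields 1, F is 0.
Only (D) survives; checking it on all 8 rows confirms it matches F.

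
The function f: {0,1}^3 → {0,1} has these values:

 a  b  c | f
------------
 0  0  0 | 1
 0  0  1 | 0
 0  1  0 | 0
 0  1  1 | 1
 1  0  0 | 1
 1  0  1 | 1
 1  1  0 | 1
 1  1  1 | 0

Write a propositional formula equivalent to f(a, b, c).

f(a, b, c) = not ((((not a and not b) and c) or ((not a and b) and not c)) or ((a and b) and c))

f is 0 on only 3 rows — (0,0,1), (0,1,0), (1,1,1). Writing each as a minterm (¬a·¬b·c, ¬a·b·¬c, a·b·c) and OR-ing them characterizes exactly where f=0, so f is the negation of that disjunction.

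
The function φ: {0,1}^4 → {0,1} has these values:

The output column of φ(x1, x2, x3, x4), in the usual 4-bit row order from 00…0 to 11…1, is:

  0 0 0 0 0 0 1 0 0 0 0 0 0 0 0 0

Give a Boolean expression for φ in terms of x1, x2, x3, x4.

Only row (0,1,1,0) gives 1. That row's minterm ¬x1·x2·x3·¬x4 is φ directly.

φ(x1, x2, x3, x4) = ((¬x1 ∧ x2) ∧ x3) ∧ ¬x4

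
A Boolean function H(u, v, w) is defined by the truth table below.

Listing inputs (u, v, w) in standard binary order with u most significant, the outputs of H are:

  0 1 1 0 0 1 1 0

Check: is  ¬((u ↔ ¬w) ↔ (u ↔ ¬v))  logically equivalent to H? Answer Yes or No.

Check the formula against H row by row:
  u=0, v=0, w=0: formula gives 0, H = 0 ✓
  u=0, v=0, w=1: formula gives 1, H = 1 ✓
  u=0, v=1, w=0: formula gives 1, H = 1 ✓
  u=0, v=1, w=1: formula gives 0, H = 0 ✓
  u=1, v=0, w=0: formula gives 0, H = 0 ✓
  …and likewise for the remaining 3 rows.
Every row agrees, so the formula is equivalent.

Yes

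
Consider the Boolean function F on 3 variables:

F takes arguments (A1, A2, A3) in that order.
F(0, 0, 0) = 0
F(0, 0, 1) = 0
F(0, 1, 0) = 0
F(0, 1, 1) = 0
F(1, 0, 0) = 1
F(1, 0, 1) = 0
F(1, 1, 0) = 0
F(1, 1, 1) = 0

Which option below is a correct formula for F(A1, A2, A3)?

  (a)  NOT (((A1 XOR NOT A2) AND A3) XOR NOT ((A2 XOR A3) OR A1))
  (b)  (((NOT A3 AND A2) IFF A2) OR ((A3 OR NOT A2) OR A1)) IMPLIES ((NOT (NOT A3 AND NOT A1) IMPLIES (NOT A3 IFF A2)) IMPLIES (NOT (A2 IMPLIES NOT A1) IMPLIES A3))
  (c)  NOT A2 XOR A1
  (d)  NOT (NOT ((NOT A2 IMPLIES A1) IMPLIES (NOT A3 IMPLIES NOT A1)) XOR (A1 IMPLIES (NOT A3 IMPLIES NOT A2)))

(a) fails at (0,1,0): the formula yields 1, F is 0.
(b) fails at (0,0,0): the formula yields 1, F is 0.
(c) fails at (0,0,0): the formula yields 1, F is 0.
Only (d) survives; checking it on all 8 rows confirms it matches F.

d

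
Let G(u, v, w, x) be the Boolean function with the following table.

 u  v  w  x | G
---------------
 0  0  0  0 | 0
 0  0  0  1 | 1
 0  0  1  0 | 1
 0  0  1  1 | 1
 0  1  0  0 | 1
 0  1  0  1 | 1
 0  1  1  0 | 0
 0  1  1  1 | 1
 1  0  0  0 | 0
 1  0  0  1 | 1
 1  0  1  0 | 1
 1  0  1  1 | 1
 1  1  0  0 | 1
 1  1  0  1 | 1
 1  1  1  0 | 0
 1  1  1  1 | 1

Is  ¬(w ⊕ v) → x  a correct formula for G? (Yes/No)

Yes

Check the formula against G row by row:
  u=0, v=0, w=0, x=0: formula gives 0, G = 0 ✓
  u=0, v=0, w=0, x=1: formula gives 1, G = 1 ✓
  u=0, v=0, w=1, x=0: formula gives 1, G = 1 ✓
  u=0, v=0, w=1, x=1: formula gives 1, G = 1 ✓
  …and likewise for the remaining 12 rows.
No disagreement on any input; they are logically equivalent.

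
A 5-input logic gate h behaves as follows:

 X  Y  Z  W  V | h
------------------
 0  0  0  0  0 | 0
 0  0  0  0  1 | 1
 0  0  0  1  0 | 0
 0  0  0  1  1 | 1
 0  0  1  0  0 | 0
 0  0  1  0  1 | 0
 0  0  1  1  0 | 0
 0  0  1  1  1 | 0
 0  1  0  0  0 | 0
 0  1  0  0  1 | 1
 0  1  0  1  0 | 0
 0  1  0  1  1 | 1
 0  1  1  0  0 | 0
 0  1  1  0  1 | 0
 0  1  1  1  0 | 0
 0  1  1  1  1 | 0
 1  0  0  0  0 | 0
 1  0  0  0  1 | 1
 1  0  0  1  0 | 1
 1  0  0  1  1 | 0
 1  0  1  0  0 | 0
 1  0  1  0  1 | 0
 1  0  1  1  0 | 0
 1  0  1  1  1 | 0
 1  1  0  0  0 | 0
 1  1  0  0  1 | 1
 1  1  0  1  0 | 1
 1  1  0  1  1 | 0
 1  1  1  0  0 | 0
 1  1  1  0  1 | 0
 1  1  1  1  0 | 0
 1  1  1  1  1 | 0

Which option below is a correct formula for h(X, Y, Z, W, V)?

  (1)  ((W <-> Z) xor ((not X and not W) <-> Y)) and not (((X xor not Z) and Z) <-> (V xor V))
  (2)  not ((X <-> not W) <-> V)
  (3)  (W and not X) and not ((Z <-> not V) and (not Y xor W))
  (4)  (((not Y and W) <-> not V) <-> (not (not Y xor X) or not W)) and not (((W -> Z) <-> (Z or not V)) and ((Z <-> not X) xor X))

4

(1) fails at (0,0,0,0,1): the formula yields 0, h is 1.
(2) fails at (0,0,0,1,0): the formula yields 1, h is 0.
(3) fails at (0,0,0,0,1): the formula yields 0, h is 1.
(4) is the remaining candidate, and it agrees with h on all 32 inputs.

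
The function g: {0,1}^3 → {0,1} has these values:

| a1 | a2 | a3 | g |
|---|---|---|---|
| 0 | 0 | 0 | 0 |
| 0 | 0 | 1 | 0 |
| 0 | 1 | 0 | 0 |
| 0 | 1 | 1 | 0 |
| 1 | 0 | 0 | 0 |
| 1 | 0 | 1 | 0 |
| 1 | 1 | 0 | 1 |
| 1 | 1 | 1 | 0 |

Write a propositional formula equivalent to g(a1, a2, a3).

g(a1, a2, a3) = (a1 AND a2) AND NOT a3

g is 1 on exactly one input, (1,1,0), whose minterm is a1·a2·¬a3. So g is just that conjunction.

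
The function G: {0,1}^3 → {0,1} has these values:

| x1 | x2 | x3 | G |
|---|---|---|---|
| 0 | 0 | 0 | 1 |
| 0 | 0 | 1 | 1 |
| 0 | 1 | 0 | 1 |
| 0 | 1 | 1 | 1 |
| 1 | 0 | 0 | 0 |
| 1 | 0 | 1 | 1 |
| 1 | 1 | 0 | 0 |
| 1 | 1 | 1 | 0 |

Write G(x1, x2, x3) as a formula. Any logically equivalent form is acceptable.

G(x1, x2, x3) = NOT ((((x1 AND NOT x2) AND NOT x3) OR ((x1 AND x2) AND NOT x3)) OR ((x1 AND x2) AND x3))

G is 0 on only 3 rows — (1,0,0), (1,1,0), (1,1,1). Writing each as a minterm (x1·¬x2·¬x3, x1·x2·¬x3, x1·x2·x3) and OR-ing them characterizes exactly where G=0, so G is the negation of that disjunction.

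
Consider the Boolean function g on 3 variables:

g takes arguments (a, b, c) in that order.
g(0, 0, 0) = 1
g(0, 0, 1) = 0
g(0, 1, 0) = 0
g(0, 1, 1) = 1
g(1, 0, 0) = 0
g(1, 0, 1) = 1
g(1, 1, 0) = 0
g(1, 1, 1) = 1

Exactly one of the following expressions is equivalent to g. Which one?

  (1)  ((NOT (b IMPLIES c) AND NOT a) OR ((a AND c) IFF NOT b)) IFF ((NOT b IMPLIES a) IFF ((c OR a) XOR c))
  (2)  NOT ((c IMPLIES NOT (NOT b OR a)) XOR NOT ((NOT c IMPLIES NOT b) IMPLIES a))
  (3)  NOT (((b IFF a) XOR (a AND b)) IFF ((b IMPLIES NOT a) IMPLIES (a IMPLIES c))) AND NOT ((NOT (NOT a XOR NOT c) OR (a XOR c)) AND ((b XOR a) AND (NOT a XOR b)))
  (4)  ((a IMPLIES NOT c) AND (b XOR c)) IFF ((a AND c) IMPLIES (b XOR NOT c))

(1) disagrees with g on (0,0,0) (formula → 0, table → 1); rule it out.
(3) disagrees with g on (0,0,0) (formula → 0, table → 1); rule it out.
(4) disagrees with g on (0,0,0) (formula → 0, table → 1); rule it out.
That leaves (2). Evaluating it on every row reproduces the table of g exactly.

2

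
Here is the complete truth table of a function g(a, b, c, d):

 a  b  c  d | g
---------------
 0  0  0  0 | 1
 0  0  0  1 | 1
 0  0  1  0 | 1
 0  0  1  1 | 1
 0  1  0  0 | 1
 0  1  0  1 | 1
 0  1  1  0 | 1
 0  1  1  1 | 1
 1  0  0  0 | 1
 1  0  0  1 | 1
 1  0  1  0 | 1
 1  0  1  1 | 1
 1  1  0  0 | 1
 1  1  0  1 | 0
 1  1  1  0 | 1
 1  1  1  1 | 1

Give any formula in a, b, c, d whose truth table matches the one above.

Only row (1,1,0,1) gives 0. So g is 1 everywhere except there — the complement of the minterm a·b·¬c·d.

g(a, b, c, d) = (((a · b) · c') · d)'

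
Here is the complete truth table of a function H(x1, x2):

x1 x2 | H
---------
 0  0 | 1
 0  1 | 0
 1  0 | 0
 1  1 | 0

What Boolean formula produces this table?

The output is 1 only when every input is 0 — NOR of all inputs.

H(x1, x2) = (x1 + x2)'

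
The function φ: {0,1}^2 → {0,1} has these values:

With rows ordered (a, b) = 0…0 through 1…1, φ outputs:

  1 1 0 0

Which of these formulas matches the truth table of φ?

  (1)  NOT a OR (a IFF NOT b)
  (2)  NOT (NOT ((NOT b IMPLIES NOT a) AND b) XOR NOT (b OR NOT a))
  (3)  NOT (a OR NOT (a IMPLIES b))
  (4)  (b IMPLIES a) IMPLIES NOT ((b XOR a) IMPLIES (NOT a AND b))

3

(1): at (1,0) it gives 1, but φ = 0 — eliminated.
(2): at (0,0) it gives 0, but φ = 1 — eliminated.
(4): at (0,0) it gives 0, but φ = 1 — eliminated.
That leaves (3). Evaluating it on every row reproduces the table of φ exactly.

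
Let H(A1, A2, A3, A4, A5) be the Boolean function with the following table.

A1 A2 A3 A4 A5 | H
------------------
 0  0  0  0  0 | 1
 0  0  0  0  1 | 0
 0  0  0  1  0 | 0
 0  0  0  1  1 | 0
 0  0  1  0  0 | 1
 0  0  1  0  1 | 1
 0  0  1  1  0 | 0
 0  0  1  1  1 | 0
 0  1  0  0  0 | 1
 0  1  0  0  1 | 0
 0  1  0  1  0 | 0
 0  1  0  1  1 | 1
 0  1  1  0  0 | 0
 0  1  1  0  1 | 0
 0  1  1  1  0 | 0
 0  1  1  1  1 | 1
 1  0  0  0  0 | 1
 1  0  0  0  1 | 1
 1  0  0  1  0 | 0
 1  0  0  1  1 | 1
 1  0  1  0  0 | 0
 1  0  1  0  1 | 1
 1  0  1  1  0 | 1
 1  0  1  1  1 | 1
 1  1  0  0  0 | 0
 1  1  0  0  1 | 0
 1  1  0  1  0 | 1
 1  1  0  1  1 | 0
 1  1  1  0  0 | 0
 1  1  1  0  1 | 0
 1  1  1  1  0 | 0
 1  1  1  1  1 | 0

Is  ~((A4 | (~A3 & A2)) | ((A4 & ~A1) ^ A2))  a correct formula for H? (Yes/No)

No

Check the formula against H row by row:
  A1=0, A2=0, A3=0, A4=0, A5=0: formula gives 1, H = 1 ✓
  A1=0, A2=0, A3=0, A4=0, A5=1: formula gives 1, but H = 0 ✗
Since they disagree at (0,0,0,0,1), the expression is not a correct formula for H.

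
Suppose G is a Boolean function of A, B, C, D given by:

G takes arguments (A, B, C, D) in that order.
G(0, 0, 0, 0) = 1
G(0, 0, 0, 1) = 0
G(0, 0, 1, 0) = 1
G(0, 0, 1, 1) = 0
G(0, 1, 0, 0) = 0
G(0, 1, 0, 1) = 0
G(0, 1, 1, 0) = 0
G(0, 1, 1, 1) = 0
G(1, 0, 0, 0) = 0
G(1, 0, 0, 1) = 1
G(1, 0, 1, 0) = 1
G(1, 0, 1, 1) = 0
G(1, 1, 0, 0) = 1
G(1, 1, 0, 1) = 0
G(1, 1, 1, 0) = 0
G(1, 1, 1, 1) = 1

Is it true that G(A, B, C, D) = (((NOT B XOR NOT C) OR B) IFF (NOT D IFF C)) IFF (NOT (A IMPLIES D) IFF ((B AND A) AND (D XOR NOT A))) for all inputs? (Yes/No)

Evaluate (((NOT B XOR NOT C) OR B) IFF (NOT D IFF C)) IFF (NOT (A IMPLIES D) IFF ((B AND A) AND (D XOR NOT A))) on each row and compare to G:
  A=0, B=0, C=0, D=0: formula gives 1, G = 1 ✓
  A=0, B=0, C=0, D=1: formula gives 0, G = 0 ✓
  A=0, B=0, C=1, D=0: formula gives 1, G = 1 ✓
  A=0, B=0, C=1, D=1: formula gives 0, G = 0 ✓
  …
  A=0, B=1, C=0, D=1: formula gives 1, but G = 0 ✗
Row (0,1,0,1) is a counterexample, so the formula is not equivalent to G.

No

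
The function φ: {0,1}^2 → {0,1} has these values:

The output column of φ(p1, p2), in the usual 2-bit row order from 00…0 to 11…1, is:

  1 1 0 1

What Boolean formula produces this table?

φ is 0 on exactly one input, (1,0), whose minterm is p1·¬p2. So φ is the negation of that single conjunction.

φ(p1, p2) = ¬(p1 ∧ ¬p2)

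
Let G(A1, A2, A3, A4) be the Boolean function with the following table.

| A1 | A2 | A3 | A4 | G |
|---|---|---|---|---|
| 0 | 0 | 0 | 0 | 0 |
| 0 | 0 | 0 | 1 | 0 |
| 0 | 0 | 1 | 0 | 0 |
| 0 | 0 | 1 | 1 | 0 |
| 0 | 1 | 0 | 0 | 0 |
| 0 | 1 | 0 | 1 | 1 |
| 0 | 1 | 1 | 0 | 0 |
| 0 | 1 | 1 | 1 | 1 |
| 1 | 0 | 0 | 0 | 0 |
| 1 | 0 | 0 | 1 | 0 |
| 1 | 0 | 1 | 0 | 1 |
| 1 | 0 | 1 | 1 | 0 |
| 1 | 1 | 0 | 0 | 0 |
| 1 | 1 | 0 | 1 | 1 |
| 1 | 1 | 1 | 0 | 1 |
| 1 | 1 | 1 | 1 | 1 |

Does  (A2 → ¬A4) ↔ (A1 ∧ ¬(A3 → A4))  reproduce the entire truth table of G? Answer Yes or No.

Test each input against both G and the formula:
  A1=0, A2=0, A3=0, A4=0: formula gives 0, G = 0 ✓
  A1=0, A2=0, A3=0, A4=1: formula gives 0, G = 0 ✓
  A1=0, A2=0, A3=1, A4=0: formula gives 0, G = 0 ✓
  A1=0, A2=0, A3=1, A4=1: formula gives 0, G = 0 ✓
  … (the remaining 12 rows also agree.)
All 16 rows match — the expression computes G exactly.

Yes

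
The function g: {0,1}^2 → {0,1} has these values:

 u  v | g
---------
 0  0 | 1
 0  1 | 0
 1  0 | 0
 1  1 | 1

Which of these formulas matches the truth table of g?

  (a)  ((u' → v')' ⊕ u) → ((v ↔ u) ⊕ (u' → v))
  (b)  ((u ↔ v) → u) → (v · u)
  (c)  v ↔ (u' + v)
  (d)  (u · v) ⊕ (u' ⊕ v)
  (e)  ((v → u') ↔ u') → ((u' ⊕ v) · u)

(a) disagrees with g on (0,1) (formula → 1, table → 0); rule it out.
(c) disagrees with g on (0,0) (formula → 0, table → 1); rule it out.
(d) disagrees with g on (1,1) (formula → 0, table → 1); rule it out.
(e) disagrees with g on (0,0) (formula → 0, table → 1); rule it out.
That leaves (b). Evaluating it on every row reproduces the table of g exactly.

b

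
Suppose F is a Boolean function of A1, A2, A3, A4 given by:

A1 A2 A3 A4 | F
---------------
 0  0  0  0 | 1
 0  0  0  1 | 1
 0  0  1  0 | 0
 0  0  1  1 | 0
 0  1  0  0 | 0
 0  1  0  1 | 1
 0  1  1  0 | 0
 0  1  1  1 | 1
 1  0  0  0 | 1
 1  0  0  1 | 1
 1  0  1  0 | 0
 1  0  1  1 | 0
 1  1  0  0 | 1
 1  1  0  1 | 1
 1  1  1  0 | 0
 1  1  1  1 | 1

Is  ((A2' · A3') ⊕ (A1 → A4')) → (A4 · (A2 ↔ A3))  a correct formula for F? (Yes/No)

Evaluate ((A2' · A3') ⊕ (A1 → A4')) → (A4 · (A2 ↔ A3)) on each row and compare to F:
  A1=0, A2=0, A3=0, A4=0: formula gives 1, F = 1 ✓
  A1=0, A2=0, A3=0, A4=1: formula gives 1, F = 1 ✓
  A1=0, A2=0, A3=1, A4=0: formula gives 0, F = 0 ✓
  A1=0, A2=0, A3=1, A4=1: formula gives 0, F = 0 ✓
  …
  A1=0, A2=1, A3=0, A4=1: formula gives 0, but F = 1 ✗
Since they disagree at (0,1,0,1), the expression is not a correct formula for F.

No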